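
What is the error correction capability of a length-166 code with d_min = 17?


Correction capability = floor((d-1)/2) = floor((17-1)/2) = 8

8 errors


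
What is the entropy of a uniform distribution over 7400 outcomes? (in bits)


H = log2(n) = log2(7400) = 12.8533

12.8533 bits


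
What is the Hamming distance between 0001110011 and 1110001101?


Count differing positions: ^ ^ ^ ^ ^ ^ ^ ^ ^ . = 9 differences

9


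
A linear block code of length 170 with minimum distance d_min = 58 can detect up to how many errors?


Detection capability = d_min - 1 = 58 - 1 = 57

57 errors


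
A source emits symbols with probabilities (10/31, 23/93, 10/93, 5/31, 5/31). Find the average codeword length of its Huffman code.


Huffman construction (repeatedly merge the two least-probable nodes; each merge adds 1 bit to every symbol beneath it): 10/93 + 5/31 = 25/93; 5/31 + 23/93 = 38/93; 25/93 + 10/31 = 55/93; 38/93 + 55/93 = 1. Resulting codeword lengths (in the order the probabilities were given): (2, 2, 3, 3, 2). L_avg = sum(p_i * l_i) = 10/31*2 + 23/93*2 + 10/93*3 + 5/31*3 + 5/31*2 = 211/93 = 2.2688

2.2688 bits


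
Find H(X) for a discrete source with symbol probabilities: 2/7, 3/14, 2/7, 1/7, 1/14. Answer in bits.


H = -sum(p_i * log2(p_i)). Terms: -(2/7)*log2(2/7) = 0.516387; -(3/14)*log2(3/14) = 0.476227; -(2/7)*log2(2/7) = 0.516387; -(1/7)*log2(1/7) = 0.401051; -(1/14)*log2(1/14) = 0.271954. H = 0.516387 + 0.476227 + 0.516387 + 0.401051 + 0.271954 = 2.182

2.182 bits


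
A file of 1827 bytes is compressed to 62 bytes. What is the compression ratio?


Ratio = original / compressed = 1827 / 62 = 29.4677

29.4677


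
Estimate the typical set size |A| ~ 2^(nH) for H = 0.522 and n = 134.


log2|A_typical| = nH = 134 * 0.522 = 69.948, so |A_typical| ~ 2^69.948 = 1.139e+21

1.139e+21


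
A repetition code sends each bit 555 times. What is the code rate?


Rate = k/n = 1/555

1/555


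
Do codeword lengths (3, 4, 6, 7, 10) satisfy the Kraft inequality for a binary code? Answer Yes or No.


Kraft sum = sum(2^(-l_i)) = 0.2119, need <= 1. Result: satisfied (a binary prefix-free code with these lengths exists)

Yes


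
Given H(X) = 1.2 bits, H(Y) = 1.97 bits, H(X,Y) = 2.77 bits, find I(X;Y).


I(X;Y) = H(X) + H(Y) - H(X,Y) = 1.2 + 1.97 - 2.77 = 0.4

0.4 bits


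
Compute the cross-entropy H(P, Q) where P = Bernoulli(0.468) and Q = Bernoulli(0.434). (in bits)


H(P,Q) = -p*log2(q) - (1-p)*log2(1-q). -0.468*log2(0.434) = 0.563581; -0.532*log2(0.566) = 0.436839. H(P,Q) = 0.563581 + 0.436839 = 1.0004

1.0004 bits


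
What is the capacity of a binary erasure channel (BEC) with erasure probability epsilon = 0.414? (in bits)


C = 1 - epsilon = 1 - 0.414 = 0.586

0.586 bits


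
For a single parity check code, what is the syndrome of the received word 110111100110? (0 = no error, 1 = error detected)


Syndrome = XOR of all bits = 1 XOR 1 XOR 0 XOR 1 XOR 1 XOR 1 XOR 1 XOR 0 XOR 0 XOR 1 XOR 1 XOR 0 = 0

0


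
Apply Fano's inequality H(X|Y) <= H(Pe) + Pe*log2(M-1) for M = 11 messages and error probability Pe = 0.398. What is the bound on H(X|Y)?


H(Pe) = -Pe*log2(Pe) - (1-Pe)*log2(1-Pe) = -0.398*log2(0.398) - 0.602*log2(0.602) = 0.529006 + 0.440763 = 0.9698. Pe*log2(M-1) = 0.398*log2(10) = 1.322127. Bound = H(Pe) + Pe*log2(M-1) = 0.529006 + 0.440763 + 1.322127 = 2.2919

2.2919 bits


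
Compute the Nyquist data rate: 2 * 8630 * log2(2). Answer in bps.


Rate = 2 * B * log2(M) = 2 * 8630 * 1.0 = 17260.0

17260.0 bps


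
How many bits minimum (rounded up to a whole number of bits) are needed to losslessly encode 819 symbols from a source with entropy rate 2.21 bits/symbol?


Minimum bits >= n * H = 819 * 2.21 = 1809.99, rounded up to a whole number of bits = 1810

1810 bits


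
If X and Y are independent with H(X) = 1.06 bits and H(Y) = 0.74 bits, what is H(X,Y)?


For independent variables, H(X,Y) = H(X) + H(Y) = 1.06 + 0.74 = 1.8

1.8 bits


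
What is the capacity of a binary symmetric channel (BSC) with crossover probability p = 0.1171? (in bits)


H(p) = -p*log2(p) - (1-p)*log2(1-p) = -0.1171*log2(0.1171) - 0.8829*log2(0.8829) = 0.362329 + 0.158638 = 0.521. C = 1 - H(p) = 1 - 0.521 = 0.479

0.479 bits


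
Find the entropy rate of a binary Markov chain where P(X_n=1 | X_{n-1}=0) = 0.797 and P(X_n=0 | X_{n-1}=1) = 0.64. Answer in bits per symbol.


Stationary distribution: pi_0 = p10/(p01+p10) = 0.4454, pi_1 = 0.5546. Entropy rate H' = pi_0*H(p01) + pi_1*H(p10) = 0.4454*0.7279 + 0.5546*0.9427 = 0.847

0.847 bits/symbol


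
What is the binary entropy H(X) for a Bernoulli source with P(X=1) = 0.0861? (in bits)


H = -p*log2(p) - (1-p)*log2(1-p). -0.0861*log2(0.0861) = 0.304608; -0.9139*log2(0.9139) = 0.118708. H = 0.304608 + 0.118708 = 0.4233

0.4233 bits


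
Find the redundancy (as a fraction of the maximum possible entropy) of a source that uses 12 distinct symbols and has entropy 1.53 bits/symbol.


H_max = log2(K) = log2(12) = 3.585 bits/symbol. Redundancy = 1 - H/H_max = 1 - 1.53/3.585 = 1 - 0.4268 = 0.5732

0.5732


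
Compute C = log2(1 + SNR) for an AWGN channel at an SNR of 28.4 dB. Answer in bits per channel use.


SNR_linear = 10^(28.4/10) = 691.831; C = log2(1 + SNR_linear) = log2(1 + 691.831) = 9.4364

9.4364 bits/channel use


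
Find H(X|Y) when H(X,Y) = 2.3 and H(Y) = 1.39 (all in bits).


H(X|Y) = H(X,Y) - H(Y) = 2.3 - 1.39 = 0.91

0.91 bits


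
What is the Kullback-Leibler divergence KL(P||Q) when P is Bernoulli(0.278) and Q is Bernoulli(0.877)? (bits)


KL = p*log2(p/q) + (1-p)*log2((1-p)/(1-q)) = 0.278*log2(0.278/0.877) + 0.722*log2(0.722/0.123) = 1.3827

1.3827 bits


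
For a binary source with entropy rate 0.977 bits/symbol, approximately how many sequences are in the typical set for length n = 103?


log2|A_typical| = nH = 103 * 0.977 = 100.631, so |A_typical| ~ 2^100.631 = 1.963e+30

1.963e+30


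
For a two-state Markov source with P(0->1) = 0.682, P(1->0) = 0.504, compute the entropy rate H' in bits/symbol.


Stationary distribution: pi_0 = p10/(p01+p10) = 0.425, pi_1 = 0.575. Entropy rate H' = pi_0*H(p01) + pi_1*H(p10) = 0.425*0.9022 + 0.575*1.0 = 0.9584

0.9584 bits/symbol


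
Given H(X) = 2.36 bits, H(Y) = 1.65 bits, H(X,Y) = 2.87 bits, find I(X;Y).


I(X;Y) = H(X) + H(Y) - H(X,Y) = 2.36 + 1.65 - 2.87 = 1.14

1.14 bits


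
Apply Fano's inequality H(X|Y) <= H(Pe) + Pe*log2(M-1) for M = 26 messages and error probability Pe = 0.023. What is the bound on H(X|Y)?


H(Pe) = -Pe*log2(Pe) - (1-Pe)*log2(1-Pe) = -0.023*log2(0.023) - 0.977*log2(0.977) = 0.125171 + 0.032797 = 0.158. Pe*log2(M-1) = 0.023*log2(25) = 0.106809. Bound = H(Pe) + Pe*log2(M-1) = 0.125171 + 0.032797 + 0.106809 = 0.2648

0.2648 bits


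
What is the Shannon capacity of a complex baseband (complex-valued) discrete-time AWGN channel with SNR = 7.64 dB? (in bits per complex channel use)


SNR_linear = 10^(7.64/10) = 5.8076; C = log2(1 + SNR_linear) = log2(1 + 5.8076) = 2.7672

2.7672 bits/channel use


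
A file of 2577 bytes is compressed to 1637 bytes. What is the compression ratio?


Ratio = original / compressed = 2577 / 1637 = 1.5742

1.5742


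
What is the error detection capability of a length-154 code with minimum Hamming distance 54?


Detection capability = d_min - 1 = 54 - 1 = 53

53 errors


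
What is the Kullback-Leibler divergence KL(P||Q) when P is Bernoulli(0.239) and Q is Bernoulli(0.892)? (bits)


KL = p*log2(p/q) + (1-p)*log2((1-p)/(1-q)) = 0.239*log2(0.239/0.892) + 0.761*log2(0.761/0.108) = 1.6895

1.6895 bits


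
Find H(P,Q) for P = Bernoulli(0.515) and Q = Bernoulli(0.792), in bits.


H(P,Q) = -p*log2(q) - (1-p)*log2(1-q). -0.515*log2(0.792) = 0.173260; -0.485*log2(0.208) = 1.098692. H(P,Q) = 0.173260 + 1.098692 = 1.272

1.272 bits


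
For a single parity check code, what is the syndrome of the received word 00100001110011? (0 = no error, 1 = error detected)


Syndrome = XOR of all bits = 0 XOR 0 XOR 1 XOR 0 XOR 0 XOR 0 XOR 0 XOR 1 XOR 1 XOR 1 XOR 0 XOR 0 XOR 1 XOR 1 = 0

0


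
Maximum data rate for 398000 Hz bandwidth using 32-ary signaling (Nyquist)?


Rate = 2 * B * log2(M) = 2 * 398000 * 5.0 = 3980000.0

3980000.0 bps


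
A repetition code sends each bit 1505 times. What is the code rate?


Rate = k/n = 1/1505

1/1505


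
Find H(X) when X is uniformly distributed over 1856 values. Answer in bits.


H = log2(n) = log2(1856) = 10.858

10.858 bits


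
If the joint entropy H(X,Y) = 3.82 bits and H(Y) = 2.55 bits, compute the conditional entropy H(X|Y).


H(X|Y) = H(X,Y) - H(Y) = 3.82 - 2.55 = 1.27

1.27 bits


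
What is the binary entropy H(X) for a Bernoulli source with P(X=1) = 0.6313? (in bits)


H = -p*log2(p) - (1-p)*log2(1-p). -0.6313*log2(0.6313) = 0.418932; -0.3687*log2(0.3687) = 0.530737. H = 0.418932 + 0.530737 = 0.9497

0.9497 bits


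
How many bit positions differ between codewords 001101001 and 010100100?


Count differing positions: . ^ ^ . . ^ ^ . ^ = 5 differences

5


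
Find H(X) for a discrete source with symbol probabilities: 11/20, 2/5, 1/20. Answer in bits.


H = -sum(p_i * log2(p_i)). Terms: -(11/20)*log2(11/20) = 0.474373; -(2/5)*log2(2/5) = 0.528771; -(1/20)*log2(1/20) = 0.216096. H = 0.474373 + 0.528771 + 0.216096 = 1.2192

1.2192 bits


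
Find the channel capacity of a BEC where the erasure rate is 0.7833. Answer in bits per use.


C = 1 - epsilon = 1 - 0.7833 = 0.2167

0.2167 bits


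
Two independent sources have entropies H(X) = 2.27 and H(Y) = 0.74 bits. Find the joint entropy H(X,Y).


For independent variables, H(X,Y) = H(X) + H(Y) = 2.27 + 0.74 = 3.01

3.01 bits


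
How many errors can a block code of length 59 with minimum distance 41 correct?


Correction capability = floor((d-1)/2) = floor((41-1)/2) = 20

20 errors


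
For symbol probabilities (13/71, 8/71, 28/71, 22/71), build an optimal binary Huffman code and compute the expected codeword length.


Huffman construction (repeatedly merge the two least-probable nodes; each merge adds 1 bit to every symbol beneath it): 8/71 + 13/71 = 21/71; 21/71 + 22/71 = 43/71; 28/71 + 43/71 = 1. Resulting codeword lengths (in the order the probabilities were given): (3, 3, 1, 2). L_avg = sum(p_i * l_i) = 13/71*3 + 8/71*3 + 28/71*1 + 22/71*2 = 135/71 = 1.9014

1.9014 bits


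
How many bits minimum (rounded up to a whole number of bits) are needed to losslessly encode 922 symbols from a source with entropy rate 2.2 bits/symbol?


Minimum bits >= n * H = 922 * 2.2 = 2028.4, rounded up to a whole number of bits = 2029

2029 bits


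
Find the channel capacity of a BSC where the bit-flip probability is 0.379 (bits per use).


H(p) = -p*log2(p) - (1-p)*log2(1-p) = -0.379*log2(0.379) - 0.621*log2(0.621) = 0.530498 + 0.426835 = 0.9573. C = 1 - H(p) = 1 - 0.9573 = 0.0427

0.0427 bits


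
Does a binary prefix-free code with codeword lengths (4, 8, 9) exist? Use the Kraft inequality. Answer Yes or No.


Kraft sum = sum(2^(-l_i)) = 0.0684, need <= 1. Result: satisfied (a binary prefix-free code with these lengths exists)

Yes


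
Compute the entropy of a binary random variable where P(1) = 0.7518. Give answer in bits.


H = -p*log2(p) - (1-p)*log2(1-p). -0.7518*log2(0.7518) = 0.309425; -0.2482*log2(0.2482) = 0.498987. H = 0.309425 + 0.498987 = 0.8084

0.8084 bits


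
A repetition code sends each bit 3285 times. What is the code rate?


Rate = k/n = 1/3285

1/3285


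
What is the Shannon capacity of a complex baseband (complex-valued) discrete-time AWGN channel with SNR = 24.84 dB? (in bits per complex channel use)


SNR_linear = 10^(24.84/10) = 304.7895; C = log2(1 + SNR_linear) = log2(1 + 304.7895) = 8.2564

8.2564 bits/channel use


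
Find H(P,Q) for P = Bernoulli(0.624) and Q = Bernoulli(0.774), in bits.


H(P,Q) = -p*log2(q) - (1-p)*log2(1-q). -0.624*log2(0.774) = 0.230627; -0.376*log2(0.226) = 0.806748. H(P,Q) = 0.230627 + 0.806748 = 1.0374

1.0374 bits


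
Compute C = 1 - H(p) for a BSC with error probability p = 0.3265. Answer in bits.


H(p) = -p*log2(p) - (1-p)*log2(1-p) = -0.3265*log2(0.3265) - 0.6735*log2(0.6735) = 0.527247 + 0.384063 = 0.9113. C = 1 - H(p) = 1 - 0.9113 = 0.0887

0.0887 bits


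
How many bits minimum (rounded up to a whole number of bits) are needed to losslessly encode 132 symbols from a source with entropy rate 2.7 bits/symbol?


Minimum bits >= n * H = 132 * 2.7 = 356.4, rounded up to a whole number of bits = 357

357 bits


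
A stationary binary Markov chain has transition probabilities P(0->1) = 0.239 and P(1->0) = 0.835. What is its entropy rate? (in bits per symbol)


Stationary distribution: pi_0 = p10/(p01+p10) = 0.7775, pi_1 = 0.2225. Entropy rate H' = pi_0*H(p01) + pi_1*H(p10) = 0.7775*0.7934 + 0.2225*0.6461 = 0.7606

0.7606 bits/symbol


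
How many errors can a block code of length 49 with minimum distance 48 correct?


Correction capability = floor((d-1)/2) = floor((48-1)/2) = 23

23 errors


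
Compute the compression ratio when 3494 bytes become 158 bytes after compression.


Ratio = original / compressed = 3494 / 158 = 22.1139

22.1139


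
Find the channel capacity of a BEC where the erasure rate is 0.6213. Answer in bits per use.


C = 1 - epsilon = 1 - 0.6213 = 0.3787

0.3787 bits


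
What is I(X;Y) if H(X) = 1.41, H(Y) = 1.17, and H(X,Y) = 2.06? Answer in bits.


I(X;Y) = H(X) + H(Y) - H(X,Y) = 1.41 + 1.17 - 2.06 = 0.52

0.52 bits


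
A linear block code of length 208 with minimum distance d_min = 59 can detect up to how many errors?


Detection capability = d_min - 1 = 59 - 1 = 58

58 errors


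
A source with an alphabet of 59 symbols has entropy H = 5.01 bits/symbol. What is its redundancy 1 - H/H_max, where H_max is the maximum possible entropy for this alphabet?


H_max = log2(K) = log2(59) = 5.8826 bits/symbol. Redundancy = 1 - H/H_max = 1 - 5.01/5.8826 = 1 - 0.8517 = 0.1483

0.1483


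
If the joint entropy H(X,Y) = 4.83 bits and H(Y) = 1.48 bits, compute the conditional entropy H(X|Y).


H(X|Y) = H(X,Y) - H(Y) = 4.83 - 1.48 = 3.35

3.35 bits


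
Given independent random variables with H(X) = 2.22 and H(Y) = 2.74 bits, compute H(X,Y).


For independent variables, H(X,Y) = H(X) + H(Y) = 2.22 + 2.74 = 4.96

4.96 bits


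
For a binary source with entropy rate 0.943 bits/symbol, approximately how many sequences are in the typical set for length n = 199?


log2|A_typical| = nH = 199 * 0.943 = 187.657, so |A_typical| ~ 2^187.657 = 3.093e+56

3.093e+56


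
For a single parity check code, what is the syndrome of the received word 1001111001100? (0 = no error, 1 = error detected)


Syndrome = XOR of all bits = 1 XOR 0 XOR 0 XOR 1 XOR 1 XOR 1 XOR 1 XOR 0 XOR 0 XOR 1 XOR 1 XOR 0 XOR 0 = 1

1


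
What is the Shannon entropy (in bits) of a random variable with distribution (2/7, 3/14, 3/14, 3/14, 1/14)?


H = -sum(p_i * log2(p_i)). Terms: -(2/7)*log2(2/7) = 0.516387; -(3/14)*log2(3/14) = 0.476227; -(3/14)*log2(3/14) = 0.476227; -(3/14)*log2(3/14) = 0.476227; -(1/14)*log2(1/14) = 0.271954. H = 0.516387 + 0.476227 + 0.476227 + 0.476227 + 0.271954 = 2.217

2.217 bits


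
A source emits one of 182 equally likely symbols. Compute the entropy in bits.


H = log2(n) = log2(182) = 7.5078

7.5078 bits


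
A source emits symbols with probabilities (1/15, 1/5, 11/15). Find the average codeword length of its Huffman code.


Huffman construction (repeatedly merge the two least-probable nodes; each merge adds 1 bit to every symbol beneath it): 1/15 + 1/5 = 4/15; 4/15 + 11/15 = 1. Resulting codeword lengths (in the order the probabilities were given): (2, 2, 1). L_avg = sum(p_i * l_i) = 1/15*2 + 1/5*2 + 11/15*1 = 19/15 = 1.2667

1.2667 bits


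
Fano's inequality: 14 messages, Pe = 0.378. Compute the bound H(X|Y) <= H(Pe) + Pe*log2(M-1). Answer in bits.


H(Pe) = -Pe*log2(Pe) - (1-Pe)*log2(1-Pe) = -0.378*log2(0.378) - 0.622*log2(0.622) = 0.530539 + 0.426078 = 0.9566. Pe*log2(M-1) = 0.378*log2(13) = 1.398766. Bound = H(Pe) + Pe*log2(M-1) = 0.530539 + 0.426078 + 1.398766 = 2.3554

2.3554 bits


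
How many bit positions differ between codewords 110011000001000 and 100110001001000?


Count differing positions: . ^ . ^ . ^ . . ^ . . . . . . = 4 differences

4


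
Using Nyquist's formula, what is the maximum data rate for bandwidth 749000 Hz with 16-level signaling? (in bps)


Rate = 2 * B * log2(M) = 2 * 749000 * 4.0 = 5992000.0

5992000.0 bps


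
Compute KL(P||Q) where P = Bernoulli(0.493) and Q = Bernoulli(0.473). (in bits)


KL = p*log2(p/q) + (1-p)*log2((1-p)/(1-q)) = 0.493*log2(0.493/0.473) + 0.507*log2(0.507/0.527) = 0.0012

0.0012 bits


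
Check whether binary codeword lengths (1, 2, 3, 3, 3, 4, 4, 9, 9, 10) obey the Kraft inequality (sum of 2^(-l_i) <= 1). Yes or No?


Kraft sum = sum(2^(-l_i)) = 1.2549, need <= 1. Result: violated (a binary prefix-free code with these lengths cannot exist)

No


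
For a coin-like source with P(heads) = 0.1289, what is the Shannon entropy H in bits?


H = -p*log2(p) - (1-p)*log2(1-p). -0.1289*log2(0.1289) = 0.380987; -0.8711*log2(0.8711) = 0.173427. H = 0.380987 + 0.173427 = 0.5544

0.5544 bits


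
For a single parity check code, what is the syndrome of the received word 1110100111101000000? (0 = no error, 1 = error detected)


Syndrome = XOR of all bits = 1 XOR 1 XOR 1 XOR 0 XOR 1 XOR 0 XOR 0 XOR 1 XOR 1 XOR 1 XOR 1 XOR 0 XOR 1 XOR 0 XOR 0 XOR 0 XOR 0 XOR 0 XOR 0 = 1

1


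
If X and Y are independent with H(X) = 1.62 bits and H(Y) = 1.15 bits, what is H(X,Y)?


For independent variables, H(X,Y) = H(X) + H(Y) = 1.62 + 1.15 = 2.77

2.77 bits


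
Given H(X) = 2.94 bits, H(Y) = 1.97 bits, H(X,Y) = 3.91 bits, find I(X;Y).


I(X;Y) = H(X) + H(Y) - H(X,Y) = 2.94 + 1.97 - 3.91 = 1.0

1.0 bits


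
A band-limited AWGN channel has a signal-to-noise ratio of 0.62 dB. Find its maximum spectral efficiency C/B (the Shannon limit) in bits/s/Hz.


SNR_linear = 10^(0.62/10) = 1.1535; C/B = log2(1 + SNR_linear) = log2(1 + 1.1535) = 1.1067

1.1067 bits/s/Hz


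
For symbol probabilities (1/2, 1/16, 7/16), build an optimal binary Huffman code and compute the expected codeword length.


Huffman construction (repeatedly merge the two least-probable nodes; each merge adds 1 bit to every symbol beneath it): 1/16 + 7/16 = 1/2; 1/2 + 1/2 = 1. Resulting codeword lengths (in the order the probabilities were given): (1, 2, 2). L_avg = sum(p_i * l_i) = 1/2*1 + 1/16*2 + 7/16*2 = 3/2 = 1.5

1.5 bits


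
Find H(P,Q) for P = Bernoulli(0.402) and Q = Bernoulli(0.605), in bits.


H(P,Q) = -p*log2(q) - (1-p)*log2(1-q). -0.402*log2(0.605) = 0.291447; -0.598*log2(0.395) = 0.801365. H(P,Q) = 0.291447 + 0.801365 = 1.0928

1.0928 bits


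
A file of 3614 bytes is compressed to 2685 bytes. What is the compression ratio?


Ratio = original / compressed = 3614 / 2685 = 1.346

1.346


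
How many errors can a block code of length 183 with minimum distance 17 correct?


Correction capability = floor((d-1)/2) = floor((17-1)/2) = 8

8 errors


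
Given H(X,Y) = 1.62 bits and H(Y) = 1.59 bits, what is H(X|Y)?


H(X|Y) = H(X,Y) - H(Y) = 1.62 - 1.59 = 0.03

0.03 bits


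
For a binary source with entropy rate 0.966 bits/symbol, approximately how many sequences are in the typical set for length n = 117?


log2|A_typical| = nH = 117 * 0.966 = 113.022, so |A_typical| ~ 2^113.022 = 1.054e+34

1.054e+34


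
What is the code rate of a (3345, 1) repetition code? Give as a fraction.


Rate = k/n = 1/3345

1/3345


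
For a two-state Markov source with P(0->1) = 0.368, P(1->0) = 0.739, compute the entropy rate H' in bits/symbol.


Stationary distribution: pi_0 = p10/(p01+p10) = 0.6676, pi_1 = 0.3324. Entropy rate H' = pi_0*H(p01) + pi_1*H(p10) = 0.6676*0.9491 + 0.3324*0.8283 = 0.9089

0.9089 bits/symbol


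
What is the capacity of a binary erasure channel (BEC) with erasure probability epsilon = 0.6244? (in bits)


C = 1 - epsilon = 1 - 0.6244 = 0.3756

0.3756 bits


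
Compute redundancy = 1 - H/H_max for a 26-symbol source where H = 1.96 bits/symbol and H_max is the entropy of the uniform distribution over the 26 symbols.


H_max = log2(K) = log2(26) = 4.7004 bits/symbol. Redundancy = 1 - H/H_max = 1 - 1.96/4.7004 = 1 - 0.417 = 0.583

0.583


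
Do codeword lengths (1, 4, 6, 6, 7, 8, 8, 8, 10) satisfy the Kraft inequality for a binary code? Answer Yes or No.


Kraft sum = sum(2^(-l_i)) = 0.6143, need <= 1. Result: satisfied (a binary prefix-free code with these lengths exists)

Yes


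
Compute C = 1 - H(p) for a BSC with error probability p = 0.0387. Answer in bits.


H(p) = -p*log2(p) - (1-p)*log2(1-p) = -0.0387*log2(0.0387) - 0.9613*log2(0.9613) = 0.181562 + 0.054738 = 0.2363. C = 1 - H(p) = 1 - 0.2363 = 0.7637

0.7637 bits


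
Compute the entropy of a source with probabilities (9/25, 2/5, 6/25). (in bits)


H = -sum(p_i * log2(p_i)). Terms: -(9/25)*log2(9/25) = 0.530615; -(2/5)*log2(2/5) = 0.528771; -(6/25)*log2(6/25) = 0.494134. H = 0.530615 + 0.528771 + 0.494134 = 1.5535

1.5535 bits


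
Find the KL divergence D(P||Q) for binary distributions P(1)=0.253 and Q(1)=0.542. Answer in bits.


KL = p*log2(p/q) + (1-p)*log2((1-p)/(1-q)) = 0.253*log2(0.253/0.542) + 0.747*log2(0.747/0.458) = 0.2491

0.2491 bits


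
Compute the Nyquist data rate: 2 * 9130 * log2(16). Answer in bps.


Rate = 2 * B * log2(M) = 2 * 9130 * 4.0 = 73040.0

73040.0 bps


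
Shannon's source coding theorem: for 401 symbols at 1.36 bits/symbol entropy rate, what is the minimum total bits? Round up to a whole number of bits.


Minimum bits >= n * H = 401 * 1.36 = 545.36, rounded up to a whole number of bits = 546

546 bits


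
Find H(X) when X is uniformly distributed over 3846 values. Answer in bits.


H = log2(n) = log2(3846) = 11.9091

11.9091 bits


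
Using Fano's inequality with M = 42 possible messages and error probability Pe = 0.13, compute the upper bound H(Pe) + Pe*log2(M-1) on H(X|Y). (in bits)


H(Pe) = -Pe*log2(Pe) - (1-Pe)*log2(1-Pe) = -0.13*log2(0.13) - 0.87*log2(0.87) = 0.382644 + 0.174794 = 0.5574. Pe*log2(M-1) = 0.13*log2(41) = 0.696482. Bound = H(Pe) + Pe*log2(M-1) = 0.382644 + 0.174794 + 0.696482 = 1.2539

1.2539 bits


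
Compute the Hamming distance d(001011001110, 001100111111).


Count differing positions: . . . ^ ^ ^ ^ ^ . . . ^ = 6 differences

6


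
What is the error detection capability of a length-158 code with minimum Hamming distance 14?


Detection capability = d_min - 1 = 14 - 1 = 13

13 errors


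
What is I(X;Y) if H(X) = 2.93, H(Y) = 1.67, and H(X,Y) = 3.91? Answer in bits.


I(X;Y) = H(X) + H(Y) - H(X,Y) = 2.93 + 1.67 - 3.91 = 0.69

0.69 bits


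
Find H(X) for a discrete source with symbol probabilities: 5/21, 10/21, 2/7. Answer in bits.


H = -sum(p_i * log2(p_i)). Terms: -(5/21)*log2(5/21) = 0.492950; -(10/21)*log2(10/21) = 0.509709; -(2/7)*log2(2/7) = 0.516387. H = 0.492950 + 0.509709 + 0.516387 = 1.519

1.519 bits


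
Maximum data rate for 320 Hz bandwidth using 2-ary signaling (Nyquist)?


Rate = 2 * B * log2(M) = 2 * 320 * 1.0 = 640.0

640.0 bps


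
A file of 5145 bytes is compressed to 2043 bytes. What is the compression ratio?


Ratio = original / compressed = 5145 / 2043 = 2.5184

2.5184


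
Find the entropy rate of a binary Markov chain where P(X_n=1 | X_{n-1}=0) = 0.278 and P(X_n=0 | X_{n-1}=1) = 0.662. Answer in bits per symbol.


Stationary distribution: pi_0 = p10/(p01+p10) = 0.7043, pi_1 = 0.2957. Entropy rate H' = pi_0*H(p01) + pi_1*H(p10) = 0.7043*0.8527 + 0.2957*0.9229 = 0.8735

0.8735 bits/symbol


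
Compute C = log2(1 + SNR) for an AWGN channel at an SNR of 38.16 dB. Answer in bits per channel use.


SNR_linear = 10^(38.16/10) = 6546.3617; C = log2(1 + SNR_linear) = log2(1 + 6546.3617) = 12.6767

12.6767 bits/channel use


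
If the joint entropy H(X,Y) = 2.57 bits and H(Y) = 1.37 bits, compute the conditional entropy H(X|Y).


H(X|Y) = H(X,Y) - H(Y) = 2.57 - 1.37 = 1.2

1.2 bits


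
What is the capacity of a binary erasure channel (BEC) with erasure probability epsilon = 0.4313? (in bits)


C = 1 - epsilon = 1 - 0.4313 = 0.5687

0.5687 bits


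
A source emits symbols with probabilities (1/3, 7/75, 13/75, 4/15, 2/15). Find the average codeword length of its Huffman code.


Huffman construction (repeatedly merge the two least-probable nodes; each merge adds 1 bit to every symbol beneath it): 7/75 + 2/15 = 17/75; 13/75 + 17/75 = 2/5; 4/15 + 1/3 = 3/5; 2/5 + 3/5 = 1. Resulting codeword lengths (in the order the probabilities were given): (2, 3, 2, 2, 3). L_avg = sum(p_i * l_i) = 1/3*2 + 7/75*3 + 13/75*2 + 4/15*2 + 2/15*3 = 167/75 = 2.2267

2.2267 bits


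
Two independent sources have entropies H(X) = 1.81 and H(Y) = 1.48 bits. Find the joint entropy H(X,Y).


For independent variables, H(X,Y) = H(X) + H(Y) = 1.81 + 1.48 = 3.29

3.29 bits


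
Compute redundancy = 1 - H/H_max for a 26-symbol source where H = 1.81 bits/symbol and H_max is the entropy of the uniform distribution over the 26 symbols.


H_max = log2(K) = log2(26) = 4.7004 bits/symbol. Redundancy = 1 - H/H_max = 1 - 1.81/4.7004 = 1 - 0.3851 = 0.6149

0.6149


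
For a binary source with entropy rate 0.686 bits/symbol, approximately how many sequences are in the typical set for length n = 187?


log2|A_typical| = nH = 187 * 0.686 = 128.282, so |A_typical| ~ 2^128.282 = 4.137e+38

4.137e+38


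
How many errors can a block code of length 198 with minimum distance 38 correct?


Correction capability = floor((d-1)/2) = floor((38-1)/2) = 18

18 errors


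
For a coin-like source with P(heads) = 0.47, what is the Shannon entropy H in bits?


H = -p*log2(p) - (1-p)*log2(1-p). -0.47*log2(0.47) = 0.511956; -0.53*log2(0.53) = 0.485446. H = 0.511956 + 0.485446 = 0.9974

0.9974 bits


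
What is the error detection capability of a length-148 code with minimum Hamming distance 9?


Detection capability = d_min - 1 = 9 - 1 = 8

8 errors


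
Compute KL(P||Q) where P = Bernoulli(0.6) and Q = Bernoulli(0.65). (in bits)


KL = p*log2(p/q) + (1-p)*log2((1-p)/(1-q)) = 0.6*log2(0.6/0.65) + 0.4*log2(0.4/0.35) = 0.0078

0.0078 bits


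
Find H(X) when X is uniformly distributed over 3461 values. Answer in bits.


H = log2(n) = log2(3461) = 11.757

11.757 bits


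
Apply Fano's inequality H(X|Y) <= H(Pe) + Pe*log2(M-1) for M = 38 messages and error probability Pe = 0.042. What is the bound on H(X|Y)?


H(Pe) = -Pe*log2(Pe) - (1-Pe)*log2(1-Pe) = -0.042*log2(0.042) - 0.958*log2(0.958) = 0.192086 + 0.059303 = 0.2514. Pe*log2(M-1) = 0.042*log2(37) = 0.218797. Bound = H(Pe) + Pe*log2(M-1) = 0.192086 + 0.059303 + 0.218797 = 0.4702

0.4702 bits


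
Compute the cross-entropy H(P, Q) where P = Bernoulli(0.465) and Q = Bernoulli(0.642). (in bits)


H(P,Q) = -p*log2(q) - (1-p)*log2(1-q). -0.465*log2(0.642) = 0.297300; -0.535*log2(0.358) = 0.792853. H(P,Q) = 0.297300 + 0.792853 = 1.0902

1.0902 bits


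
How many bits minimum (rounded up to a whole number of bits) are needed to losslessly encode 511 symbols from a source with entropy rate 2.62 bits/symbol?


Minimum bits >= n * H = 511 * 2.62 = 1338.82, rounded up to a whole number of bits = 1339

1339 bits


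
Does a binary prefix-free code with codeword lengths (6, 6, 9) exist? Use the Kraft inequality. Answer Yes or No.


Kraft sum = sum(2^(-l_i)) = 0.0332, need <= 1. Result: satisfied (a binary prefix-free code with these lengths exists)

Yes


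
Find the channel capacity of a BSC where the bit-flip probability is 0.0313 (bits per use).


H(p) = -p*log2(p) - (1-p)*log2(1-p) = -0.0313*log2(0.0313) - 0.9687*log2(0.9687) = 0.156428 + 0.044442 = 0.2009. C = 1 - H(p) = 1 - 0.2009 = 0.7991

0.7991 bits


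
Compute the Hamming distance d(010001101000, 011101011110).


Count differing positions: . . ^ ^ . . ^ ^ . ^ ^ . = 6 differences

6


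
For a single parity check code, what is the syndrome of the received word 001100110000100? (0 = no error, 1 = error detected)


Syndrome = XOR of all bits = 0 XOR 0 XOR 1 XOR 1 XOR 0 XOR 0 XOR 1 XOR 1 XOR 0 XOR 0 XOR 0 XOR 0 XOR 1 XOR 0 XOR 0 = 1

1


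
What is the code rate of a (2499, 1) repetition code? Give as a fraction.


Rate = k/n = 1/2499

1/2499


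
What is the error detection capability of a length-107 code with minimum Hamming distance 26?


Detection capability = d_min - 1 = 26 - 1 = 25

25 errors


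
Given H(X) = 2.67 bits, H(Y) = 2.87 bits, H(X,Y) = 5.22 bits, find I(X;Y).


I(X;Y) = H(X) + H(Y) - H(X,Y) = 2.67 + 2.87 - 5.22 = 0.32

0.32 bits


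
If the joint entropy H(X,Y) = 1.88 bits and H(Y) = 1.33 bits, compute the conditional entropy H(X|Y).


H(X|Y) = H(X,Y) - H(Y) = 1.88 - 1.33 = 0.55

0.55 bits


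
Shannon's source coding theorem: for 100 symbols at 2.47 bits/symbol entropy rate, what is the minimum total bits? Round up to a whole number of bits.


Minimum bits >= n * H = 100 * 2.47 = 247.0, rounded up to a whole number of bits = 247

247 bits


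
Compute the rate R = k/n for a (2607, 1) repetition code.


Rate = k/n = 1/2607

1/2607


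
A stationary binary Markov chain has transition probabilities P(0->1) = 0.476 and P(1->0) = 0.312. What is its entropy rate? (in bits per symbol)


Stationary distribution: pi_0 = p10/(p01+p10) = 0.3959, pi_1 = 0.6041. Entropy rate H' = pi_0*H(p01) + pi_1*H(p10) = 0.3959*0.9983 + 0.6041*0.8955 = 0.9362

0.9362 bits/symbol


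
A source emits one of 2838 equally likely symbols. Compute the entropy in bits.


H = log2(n) = log2(2838) = 11.4707

11.4707 bits


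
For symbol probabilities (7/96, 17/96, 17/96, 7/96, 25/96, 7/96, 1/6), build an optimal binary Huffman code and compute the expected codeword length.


Huffman construction (repeatedly merge the two least-probable nodes; each merge adds 1 bit to every symbol beneath it): 7/96 + 7/96 = 7/48; 7/96 + 7/48 = 7/32; 1/6 + 17/96 = 11/32; 17/96 + 7/32 = 19/48; 25/96 + 11/32 = 29/48; 19/48 + 29/48 = 1. Resulting codeword lengths (in the order the probabilities were given): (4, 3, 2, 4, 2, 3, 3). L_avg = sum(p_i * l_i) = 7/96*4 + 17/96*3 + 17/96*2 + 7/96*4 + 25/96*2 + 7/96*3 + 1/6*3 = 65/24 = 2.7083

2.7083 bits


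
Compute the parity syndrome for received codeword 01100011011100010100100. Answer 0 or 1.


Syndrome = XOR of all bits = 0 XOR 1 XOR 1 XOR 0 XOR 0 XOR 0 XOR 1 XOR 1 XOR 0 XOR 1 XOR 1 XOR 1 XOR 0 XOR 0 XOR 0 XOR 1 XOR 0 XOR 1 XOR 0 XOR 0 XOR 1 XOR 0 XOR 0 = 0

0


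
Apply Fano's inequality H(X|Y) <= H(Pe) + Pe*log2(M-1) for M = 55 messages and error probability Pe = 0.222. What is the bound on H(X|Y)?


H(Pe) = -Pe*log2(Pe) - (1-Pe)*log2(1-Pe) = -0.222*log2(0.222) - 0.778*log2(0.778) = 0.482044 + 0.281759 = 0.7638. Pe*log2(M-1) = 0.222*log2(54) = 1.277585. Bound = H(Pe) + Pe*log2(M-1) = 0.482044 + 0.281759 + 1.277585 = 2.0414

2.0414 bits


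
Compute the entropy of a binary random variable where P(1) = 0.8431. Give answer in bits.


H = -p*log2(p) - (1-p)*log2(1-p). -0.8431*log2(0.8431) = 0.207592; -0.1569*log2(0.1569) = 0.419250. H = 0.207592 + 0.419250 = 0.6268

0.6268 bits


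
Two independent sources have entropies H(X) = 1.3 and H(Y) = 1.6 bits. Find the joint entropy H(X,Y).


For independent variables, H(X,Y) = H(X) + H(Y) = 1.3 + 1.6 = 2.9

2.9 bits


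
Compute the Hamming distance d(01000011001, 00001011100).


Count differing positions: . ^ . . ^ . . . ^ . ^ = 4 differences

4


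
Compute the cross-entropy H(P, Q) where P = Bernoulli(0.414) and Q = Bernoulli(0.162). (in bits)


H(P,Q) = -p*log2(q) - (1-p)*log2(1-q). -0.414*log2(0.162) = 1.087137; -0.586*log2(0.838) = 0.149417. H(P,Q) = 1.087137 + 0.149417 = 1.2366

1.2366 bits


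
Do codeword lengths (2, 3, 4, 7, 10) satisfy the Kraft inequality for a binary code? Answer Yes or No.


Kraft sum = sum(2^(-l_i)) = 0.4463, need <= 1. Result: satisfied (a binary prefix-free code with these lengths exists)

Yes


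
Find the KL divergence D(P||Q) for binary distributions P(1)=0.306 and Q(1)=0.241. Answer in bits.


KL = p*log2(p/q) + (1-p)*log2((1-p)/(1-q)) = 0.306*log2(0.306/0.241) + 0.694*log2(0.694/0.759) = 0.0158

0.0158 bits


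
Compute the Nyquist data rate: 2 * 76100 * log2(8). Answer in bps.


Rate = 2 * B * log2(M) = 2 * 76100 * 3.0 = 456600.0

456600.0 bps


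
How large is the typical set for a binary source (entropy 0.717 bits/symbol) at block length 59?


log2|A_typical| = nH = 59 * 0.717 = 42.303, so |A_typical| ~ 2^42.303 = 5.426e+12

5.426e+12


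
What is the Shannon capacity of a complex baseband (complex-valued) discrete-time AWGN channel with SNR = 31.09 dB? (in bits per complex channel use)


SNR_linear = 10^(31.09/10) = 1285.2867; C = log2(1 + SNR_linear) = log2(1 + 1285.2867) = 10.329

10.329 bits/channel use


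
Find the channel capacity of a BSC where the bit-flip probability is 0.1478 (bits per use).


H(p) = -p*log2(p) - (1-p)*log2(1-p) = -0.1478*log2(0.1478) - 0.8522*log2(0.8522) = 0.407674 + 0.196633 = 0.6043. C = 1 - H(p) = 1 - 0.6043 = 0.3957

0.3957 bits


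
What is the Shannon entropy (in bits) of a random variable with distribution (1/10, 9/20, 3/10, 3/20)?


H = -sum(p_i * log2(p_i)). Terms: -(1/10)*log2(1/10) = 0.332193; -(9/20)*log2(9/20) = 0.518401; -(3/10)*log2(3/10) = 0.521090; -(3/20)*log2(3/20) = 0.410545. H = 0.332193 + 0.518401 + 0.521090 + 0.410545 = 1.7822

1.7822 bits


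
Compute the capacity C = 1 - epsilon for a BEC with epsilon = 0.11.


C = 1 - epsilon = 1 - 0.11 = 0.89

0.89 bits


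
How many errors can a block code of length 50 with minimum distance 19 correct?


Correction capability = floor((d-1)/2) = floor((19-1)/2) = 9

9 errors


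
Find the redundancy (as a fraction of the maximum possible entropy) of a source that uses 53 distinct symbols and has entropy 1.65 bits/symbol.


H_max = log2(K) = log2(53) = 5.7279 bits/symbol. Redundancy = 1 - H/H_max = 1 - 1.65/5.7279 = 1 - 0.2881 = 0.7119

0.7119


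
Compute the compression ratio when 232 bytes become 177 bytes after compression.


Ratio = original / compressed = 232 / 177 = 1.3107

1.3107


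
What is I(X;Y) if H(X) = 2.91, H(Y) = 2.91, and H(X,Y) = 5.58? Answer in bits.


I(X;Y) = H(X) + H(Y) - H(X,Y) = 2.91 + 2.91 - 5.58 = 0.24

0.24 bits


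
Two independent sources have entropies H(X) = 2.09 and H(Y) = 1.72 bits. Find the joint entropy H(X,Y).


For independent variables, H(X,Y) = H(X) + H(Y) = 2.09 + 1.72 = 3.81

3.81 bits


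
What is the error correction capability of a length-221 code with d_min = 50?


Correction capability = floor((d-1)/2) = floor((50-1)/2) = 24

24 errors


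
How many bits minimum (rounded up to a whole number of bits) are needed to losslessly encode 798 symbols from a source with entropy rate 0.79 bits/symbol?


Minimum bits >= n * H = 798 * 0.79 = 630.42, rounded up to a whole number of bits = 631

631 bits


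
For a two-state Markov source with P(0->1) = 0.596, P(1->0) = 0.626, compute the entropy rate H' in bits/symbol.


Stationary distribution: pi_0 = p10/(p01+p10) = 0.5123, pi_1 = 0.4877. Entropy rate H' = pi_0*H(p01) + pi_1*H(p10) = 0.5123*0.9732 + 0.4877*0.9537 = 0.9637

0.9637 bits/symbol


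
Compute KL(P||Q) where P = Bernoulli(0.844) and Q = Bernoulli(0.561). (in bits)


KL = p*log2(p/q) + (1-p)*log2((1-p)/(1-q)) = 0.844*log2(0.844/0.561) + 0.156*log2(0.156/0.439) = 0.2645

0.2645 bits


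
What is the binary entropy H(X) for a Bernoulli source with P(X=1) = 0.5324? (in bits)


H = -p*log2(p) - (1-p)*log2(1-p). -0.5324*log2(0.5324) = 0.484174; -0.4676*log2(0.4676) = 0.512795. H = 0.484174 + 0.512795 = 0.997

0.997 bits


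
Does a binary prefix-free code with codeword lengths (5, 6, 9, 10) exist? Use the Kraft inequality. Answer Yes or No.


Kraft sum = sum(2^(-l_i)) = 0.0498, need <= 1. Result: satisfied (a binary prefix-free code with these lengths exists)

Yes


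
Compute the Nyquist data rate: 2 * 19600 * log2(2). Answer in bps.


Rate = 2 * B * log2(M) = 2 * 19600 * 1.0 = 39200.0

39200.0 bps


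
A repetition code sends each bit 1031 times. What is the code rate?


Rate = k/n = 1/1031

1/1031


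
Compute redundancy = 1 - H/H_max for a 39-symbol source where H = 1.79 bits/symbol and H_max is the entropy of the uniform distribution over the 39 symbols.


H_max = log2(K) = log2(39) = 5.2854 bits/symbol. Redundancy = 1 - H/H_max = 1 - 1.79/5.2854 = 1 - 0.3387 = 0.6613

0.6613


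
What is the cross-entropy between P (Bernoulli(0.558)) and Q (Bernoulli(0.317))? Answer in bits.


H(P,Q) = -p*log2(q) - (1-p)*log2(1-q). -0.558*log2(0.317) = 0.924854; -0.442*log2(0.683) = 0.243119. H(P,Q) = 0.924854 + 0.243119 = 1.168

1.168 bits


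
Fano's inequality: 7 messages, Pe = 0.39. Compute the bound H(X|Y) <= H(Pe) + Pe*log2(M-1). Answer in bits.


H(Pe) = -Pe*log2(Pe) - (1-Pe)*log2(1-Pe) = -0.39*log2(0.39) - 0.61*log2(0.61) = 0.529797 + 0.435002 = 0.9648. Pe*log2(M-1) = 0.39*log2(6) = 1.008135. Bound = H(Pe) + Pe*log2(M-1) = 0.529797 + 0.435002 + 1.008135 = 1.9729

1.9729 bits


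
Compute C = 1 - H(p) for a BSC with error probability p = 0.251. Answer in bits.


H(p) = -p*log2(p) - (1-p)*log2(1-p) = -0.251*log2(0.251) - 0.749*log2(0.749) = 0.500554 + 0.312305 = 0.8129. C = 1 - H(p) = 1 - 0.8129 = 0.1871

0.1871 bits


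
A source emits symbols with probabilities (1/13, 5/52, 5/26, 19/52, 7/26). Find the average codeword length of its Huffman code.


Huffman construction (repeatedly merge the two least-probable nodes; each merge adds 1 bit to every symbol beneath it): 1/13 + 5/52 = 9/52; 9/52 + 5/26 = 19/52; 7/26 + 19/52 = 33/52; 19/52 + 33/52 = 1. Resulting codeword lengths (in the order the probabilities were given): (3, 3, 2, 2, 2). L_avg = sum(p_i * l_i) = 1/13*3 + 5/52*3 + 5/26*2 + 19/52*2 + 7/26*2 = 113/52 = 2.1731

2.1731 bits


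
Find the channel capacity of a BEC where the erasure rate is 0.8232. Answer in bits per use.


C = 1 - epsilon = 1 - 0.8232 = 0.1768

0.1768 bits


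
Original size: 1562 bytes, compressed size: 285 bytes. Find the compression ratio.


Ratio = original / compressed = 1562 / 285 = 5.4807

5.4807


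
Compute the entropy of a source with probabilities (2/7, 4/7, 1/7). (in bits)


H = -sum(p_i * log2(p_i)). Terms: -(2/7)*log2(2/7) = 0.516387; -(4/7)*log2(4/7) = 0.461346; -(1/7)*log2(1/7) = 0.401051. H = 0.516387 + 0.461346 + 0.401051 = 1.3788

1.3788 bits


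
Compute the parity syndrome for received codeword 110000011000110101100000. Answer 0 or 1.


Syndrome = XOR of all bits = 1 XOR 1 XOR 0 XOR 0 XOR 0 XOR 0 XOR 0 XOR 1 XOR 1 XOR 0 XOR 0 XOR 0 XOR 1 XOR 1 XOR 0 XOR 1 XOR 0 XOR 1 XOR 1 XOR 0 XOR 0 XOR 0 XOR 0 XOR 0 = 1

1


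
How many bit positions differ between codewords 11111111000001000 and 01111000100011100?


Count differing positions: ^ . . . . ^ ^ ^ ^ . . . ^ . ^ . . = 7 differences

7


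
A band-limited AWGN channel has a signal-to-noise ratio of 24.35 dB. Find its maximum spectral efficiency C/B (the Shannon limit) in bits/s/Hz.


SNR_linear = 10^(24.35/10) = 272.2701; C/B = log2(1 + SNR_linear) = log2(1 + 272.2701) = 8.0942

8.0942 bits/s/Hz


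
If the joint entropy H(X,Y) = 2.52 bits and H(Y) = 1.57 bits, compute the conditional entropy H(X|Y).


H(X|Y) = H(X,Y) - H(Y) = 2.52 - 1.57 = 0.95

0.95 bits


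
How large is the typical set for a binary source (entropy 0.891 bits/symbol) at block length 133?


log2|A_typical| = nH = 133 * 0.891 = 118.503, so |A_typical| ~ 2^118.503 = 4.709e+35

4.709e+35
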